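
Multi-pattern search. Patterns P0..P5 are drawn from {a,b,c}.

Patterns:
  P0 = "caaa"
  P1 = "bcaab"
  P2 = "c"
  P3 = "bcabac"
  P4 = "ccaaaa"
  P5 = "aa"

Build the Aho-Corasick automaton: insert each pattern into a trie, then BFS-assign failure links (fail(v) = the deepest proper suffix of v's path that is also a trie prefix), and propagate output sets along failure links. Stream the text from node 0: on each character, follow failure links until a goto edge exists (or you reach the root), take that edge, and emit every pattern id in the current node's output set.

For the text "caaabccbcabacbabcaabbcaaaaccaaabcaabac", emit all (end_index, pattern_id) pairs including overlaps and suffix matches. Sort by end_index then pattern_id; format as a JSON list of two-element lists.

Build automaton:
Trie (insert patterns):
  n0 'ε': a→18 b→5 c→1
  n1 'c': a→2 c→13  [P2 ends]
  n2 'ca': a→3
  n3 'caa': a→4
  n4 'caaa': ·  [P0 ends]
  n5 'b': c→6
  n6 'bc': a→7
  n7 'bca': a→8 b→10
  n8 'bcaa': b→9
  n9 'bcaab': ·  [P1 ends]
  n10 'bcab': a→11
  n11 'bcaba': c→12
  n12 'bcabac': ·  [P3 ends]
  n13 'cc': a→14
  n14 'cca': a→15
  n15 'ccaa': a→16
  n16 'ccaaa': a→17
  n17 'ccaaaa': ·  [P4 ends]
  n18 'a': a→19
  n19 'aa': ·  [P5 ends]

Failure links (BFS by depth):
  fail(1) 'c': from fail(0)=0 chase 'c': 0 ⇒ 0;  out={2}∪out(0)={2}
  fail(5) 'b': from fail(0)=0 chase 'b': 0 ⇒ 0;  out=∅∪out(0)=∅
  fail(18) 'a': from fail(0)=0 chase 'a': 0 ⇒ 0;  out=∅∪out(0)=∅
  fail(2) 'ca': from fail(1)=0 chase 'a': 0 ⇒ 18;  out=∅∪out(18)=∅
  fail(6) 'bc': from fail(5)=0 chase 'c': 0 ⇒ 1;  out=∅∪out(1)={2}
  fail(13) 'cc': from fail(1)=0 chase 'c': 0 ⇒ 1;  out=∅∪out(1)={2}
  fail(19) 'aa': from fail(18)=0 chase 'a': 0 ⇒ 18;  out={5}∪out(18)={5}
  fail(3) 'caa': from fail(2)=18 chase 'a': 18 ⇒ 19;  out=∅∪out(19)={5}
  fail(7) 'bca': from fail(6)=1 chase 'a': 1 ⇒ 2;  out=∅∪out(2)=∅
  fail(14) 'cca': from fail(13)=1 chase 'a': 1 ⇒ 2;  out=∅∪out(2)=∅
  fail(4) 'caaa': from fail(3)=19 chase 'a': 19→18 ⇒ 19;  out={0}∪out(19)={0,5}
  fail(8) 'bcaa': from fail(7)=2 chase 'a': 2 ⇒ 3;  out=∅∪out(3)={5}
  fail(10) 'bcab': from fail(7)=2 chase 'b': 2→18→0 ⇒ 5;  out=∅∪out(5)=∅
  fail(15) 'ccaa': from fail(14)=2 chase 'a': 2 ⇒ 3;  out=∅∪out(3)={5}
  fail(9) 'bcaab': from fail(8)=3 chase 'b': 3→19→18→0 ⇒ 5;  out={1}∪out(5)={1}
  fail(11) 'bcaba': from fail(10)=5 chase 'a': 5→0 ⇒ 18;  out=∅∪out(18)=∅
  fail(16) 'ccaaa': from fail(15)=3 chase 'a': 3 ⇒ 4;  out=∅∪out(4)={0,5}
  fail(12) 'bcabac': from fail(11)=18 chase 'c': 18→0 ⇒ 1;  out={3}∪out(1)={2,3}
  fail(17) 'ccaaaa': from fail(16)=4 chase 'a': 4→19→18 ⇒ 19;  out={4}∪out(19)={4,5}

Run:
pos 0 'c': at 1  emit P2@[0:0]
pos 1 'a': at 2
pos 2 'a': at 3  emit P5@[1:2]
pos 3 'a': at 4  emit P0@[0:3],P5@[2:3]
pos 4 'b': at 5 ·f
pos 5 'c': at 6  emit P2@[5:5]
pos 6 'c': at 13 ·f  emit P2@[6:6]
pos 7 'b': at 5 ·f
pos 8 'c': at 6  emit P2@[8:8]
pos 9 'a': at 7
pos 10 'b': at 10
pos 11 'a': at 11
pos 12 'c': at 12  emit P2@[12:12],P3@[7:12]
pos 13 'b': at 5 ·f
pos 14 'a': at 18 ·f
pos 15 'b': at 5 ·f
pos 16 'c': at 6  emit P2@[16:16]
pos 17 'a': at 7
pos 18 'a': at 8  emit P5@[17:18]
pos 19 'b': at 9  emit P1@[15:19]
pos 20 'b': at 5 ·f
pos 21 'c': at 6  emit P2@[21:21]
pos 22 'a': at 7
pos 23 'a': at 8  emit P5@[22:23]
pos 24 'a': at 4 ·f  emit P0@[21:24],P5@[23:24]
pos 25 'a': at 19 ·f  emit P5@[24:25]
pos 26 'c': at 1 ·f  emit P2@[26:26]
pos 27 'c': at 13  emit P2@[27:27]
pos 28 'a': at 14
pos 29 'a': at 15  emit P5@[28:29]
pos 30 'a': at 16  emit P0@[27:30],P5@[29:30]
pos 31 'b': at 5 ·f
pos 32 'c': at 6  emit P2@[32:32]
pos 33 'a': at 7
pos 34 'a': at 8  emit P5@[33:34]
pos 35 'b': at 9  emit P1@[31:35]
pos 36 'a': at 18 ·f
pos 37 'c': at 1 ·f  emit P2@[37:37]

Result: [[0,2],[2,5],[3,0],[3,5],[5,2],[6,2],[8,2],[12,2],[12,3],[16,2],[18,5],[19,1],[21,2],[23,5],[24,0],[24,5],[25,5],[26,2],[27,2],[29,5],[30,0],[30,5],[32,2],[34,5],[35,1],[37,2]]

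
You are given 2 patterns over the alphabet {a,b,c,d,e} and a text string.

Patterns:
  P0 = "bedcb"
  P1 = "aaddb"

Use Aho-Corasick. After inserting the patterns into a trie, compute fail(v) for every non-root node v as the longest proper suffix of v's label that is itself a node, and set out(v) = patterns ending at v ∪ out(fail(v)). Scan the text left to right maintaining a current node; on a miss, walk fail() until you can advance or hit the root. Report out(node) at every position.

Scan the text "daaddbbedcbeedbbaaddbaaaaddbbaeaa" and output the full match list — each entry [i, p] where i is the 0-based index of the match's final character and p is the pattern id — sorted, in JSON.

Build automaton:
Trie nodes:
  n0 'ε': a→6 b→1
  n1 'b': e→2
  n2 'be': d→3
  n3 'bed': c→4
  n4 'bedc': b→5
  n5 'bedcb': ·  ←P0
  n6 'a': a→7
  n7 'aa': d→8
  n8 'aad': d→9
  n9 'aadd': b→10
  n10 'aaddb': ·  ←P1

Failure links (BFS by depth):
  fail(1) 'b': from fail(0)=0 chase 'b': 0 ⇒ 0;  out=∅∪out(0)=∅
  fail(6) 'a': from fail(0)=0 chase 'a': 0 ⇒ 0;  out=∅∪out(0)=∅
  fail(2) 'be': from fail(1)=0 chase 'e': 0 ⇒ 0;  out=∅∪out(0)=∅
  fail(7) 'aa': from fail(6)=0 chase 'a': 0 ⇒ 6;  out=∅∪out(6)=∅
  fail(3) 'bed': from fail(2)=0 chase 'd': 0 ⇒ 0;  out=∅∪out(0)=∅
  fail(8) 'aad': from fail(7)=6 chase 'd': 6→0 ⇒ 0;  out=∅∪out(0)=∅
  fail(4) 'bedc': from fail(3)=0 chase 'c': 0 ⇒ 0;  out=∅∪out(0)=∅
  fail(9) 'aadd': from fail(8)=0 chase 'd': 0 ⇒ 0;  out=∅∪out(0)=∅
  fail(5) 'bedcb': from fail(4)=0 chase 'b': 0 ⇒ 1;  out={0}∪out(1)={0}
  fail(10) 'aaddb': from fail(9)=0 chase 'b': 0 ⇒ 1;  out={1}∪out(1)={1}

Text stream:
[0] read 'd'  n0⇒n0
[1] read 'a'  n0⇒n6
[2] read 'a'  n6⇒n7
[3] read 'd'  n7⇒n8
[4] read 'd'  n8⇒n9
[5] read 'b'  n9⇒n10  ** P1@[1:5]
[6] read 'b'  n10⇒n1 ·f
[7] read 'e'  n1⇒n2
[8] read 'd'  n2⇒n3
[9] read 'c'  n3⇒n4
[10] read 'b'  n4⇒n5  ** P0@[6:10]
[11] read 'e'  n5⇒n2 ·f
[12] read 'e'  n2⇒n0 ·f
[13] read 'd'  n0⇒n0
[14] read 'b'  n0⇒n1
[15] read 'b'  n1⇒n1 ·f
[16] read 'a'  n1⇒n6 ·f
[17] read 'a'  n6⇒n7
[18] read 'd'  n7⇒n8
[19] read 'd'  n8⇒n9
[20] read 'b'  n9⇒n10  ** P1@[16:20]
[21] read 'a'  n10⇒n6 ·f
[22] read 'a'  n6⇒n7
[23] read 'a'  n7⇒n7 ·f
[24] read 'a'  n7⇒n7 ·f
[25] read 'd'  n7⇒n8
[26] read 'd'  n8⇒n9
[27] read 'b'  n9⇒n10  ** P1@[23:27]
[28] read 'b'  n10⇒n1 ·f
[29] read 'a'  n1⇒n6 ·f
[30] read 'e'  n6⇒n0 ·f
[31] read 'a'  n0⇒n6
[32] read 'a'  n6⇒n7

All matches (sorted): [[5,1],[10,0],[20,1],[27,1]]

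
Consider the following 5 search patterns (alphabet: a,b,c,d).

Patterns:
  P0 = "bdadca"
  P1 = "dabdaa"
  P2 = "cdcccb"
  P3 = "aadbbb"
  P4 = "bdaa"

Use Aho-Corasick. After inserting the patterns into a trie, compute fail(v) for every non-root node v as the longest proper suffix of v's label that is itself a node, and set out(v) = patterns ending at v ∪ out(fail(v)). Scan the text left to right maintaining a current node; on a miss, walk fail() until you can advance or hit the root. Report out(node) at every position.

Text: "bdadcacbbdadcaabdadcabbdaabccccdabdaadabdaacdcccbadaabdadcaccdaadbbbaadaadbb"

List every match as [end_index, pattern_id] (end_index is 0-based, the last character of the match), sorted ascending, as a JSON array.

Build:
Trie nodes:
  0='ε' goto a→19 b→1 c→13 d→7
  1='b' goto d→2
  2='bd' goto a→3
  3='bda' goto a→25 d→4
  4='bdad' goto c→5
  5='bdadc' goto a→6
  6='bdadca' goto ·  ←P0
  7='d' goto a→8
  8='da' goto b→9
  9='dab' goto d→10
  10='dabd' goto a→11
  11='dabda' goto a→12
  12='dabdaa' goto ·  ←P1
  13='c' goto d→14
  14='cd' goto c→15
  15='cdc' goto c→16
  16='cdcc' goto c→17
  17='cdccc' goto b→18
  18='cdcccb' goto ·  ←P2
  19='a' goto a→20
  20='aa' goto d→21
  21='aad' goto b→22
  22='aadb' goto b→23
  23='aadbb' goto b→24
  24='aadbbb' goto ·  ←P3
  25='bdaa' goto ·  ←P4

Failure links (BFS by depth):
  n1('b'): parent n0 fail=0; on 'b' 0 → fail=0;  out ∅∪∅=∅
  n7('d'): parent n0 fail=0; on 'd' 0 → fail=0;  out ∅∪∅=∅
  n13('c'): parent n0 fail=0; on 'c' 0 → fail=0;  out ∅∪∅=∅
  n19('a'): parent n0 fail=0; on 'a' 0 → fail=0;  out ∅∪∅=∅
  n2('bd'): parent n1 fail=0; on 'd' 0 → fail=7;  out ∅∪∅=∅
  n8('da'): parent n7 fail=0; on 'a' 0 → fail=19;  out ∅∪∅=∅
  n14('cd'): parent n13 fail=0; on 'd' 0 → fail=7;  out ∅∪∅=∅
  n20('aa'): parent n19 fail=0; on 'a' 0 → fail=19;  out ∅∪∅=∅
  n3('bda'): parent n2 fail=7; on 'a' 7 → fail=8;  out ∅∪∅=∅
  n9('dab'): parent n8 fail=19; on 'b' 19→0 → fail=1;  out ∅∪∅=∅
  n15('cdc'): parent n14 fail=7; on 'c' 7→0 → fail=13;  out ∅∪∅=∅
  n21('aad'): parent n20 fail=19; on 'd' 19→0 → fail=7;  out ∅∪∅=∅
  n4('bdad'): parent n3 fail=8; on 'd' 8→19→0 → fail=7;  out ∅∪∅=∅
  n10('dabd'): parent n9 fail=1; on 'd' 1 → fail=2;  out ∅∪∅=∅
  n16('cdcc'): parent n15 fail=13; on 'c' 13→0 → fail=13;  out ∅∪∅=∅
  n22('aadb'): parent n21 fail=7; on 'b' 7→0 → fail=1;  out ∅∪∅=∅
  n25('bdaa'): parent n3 fail=8; on 'a' 8→19 → fail=20;  out {4}∪∅={4}
  n5('bdadc'): parent n4 fail=7; on 'c' 7→0 → fail=13;  out ∅∪∅=∅
  n11('dabda'): parent n10 fail=2; on 'a' 2 → fail=3;  out ∅∪∅=∅
  n17('cdccc'): parent n16 fail=13; on 'c' 13→0 → fail=13;  out ∅∪∅=∅
  n23('aadbb'): parent n22 fail=1; on 'b' 1→0 → fail=1;  out ∅∪∅=∅
  n6('bdadca'): parent n5 fail=13; on 'a' 13→0 → fail=19;  out {0}∪∅={0}
  n12('dabdaa'): parent n11 fail=3; on 'a' 3 → fail=25;  out {1}∪{4}={1,4}
  n18('cdcccb'): parent n17 fail=13; on 'b' 13→0 → fail=1;  out {2}∪∅={2}
  n24('aadbbb'): parent n23 fail=1; on 'b' 1→0 → fail=1;  out {3}∪∅={3}

Text stream:
[0] read 'b'  n0⇒n1
[1] read 'd'  n1⇒n2
[2] read 'a'  n2⇒n3
[3] read 'd'  n3⇒n4
[4] read 'c'  n4⇒n5
[5] read 'a'  n5⇒n6  emit P0@[0:5]
[6] read 'c'  n6⇒n13 ·f
[7] read 'b'  n13⇒n1 ·f
[8] read 'b'  n1⇒n1 ·f
[9] read 'd'  n1⇒n2
[10] read 'a'  n2⇒n3
[11] read 'd'  n3⇒n4
[12] read 'c'  n4⇒n5
[13] read 'a'  n5⇒n6  emit P0@[8:13]
[14] read 'a'  n6⇒n20 ·f
[15] read 'b'  n20⇒n1 ·f
[16] read 'd'  n1⇒n2
[17] read 'a'  n2⇒n3
[18] read 'd'  n3⇒n4
[19] read 'c'  n4⇒n5
[20] read 'a'  n5⇒n6  emit P0@[15:20]
[21] read 'b'  n6⇒n1 ·f
[22] read 'b'  n1⇒n1 ·f
[23] read 'd'  n1⇒n2
[24] read 'a'  n2⇒n3
[25] read 'a'  n3⇒n25  emit P4@[22:25]
[26] read 'b'  n25⇒n1 ·f
[27] read 'c'  n1⇒n13 ·f
[28] read 'c'  n13⇒n13 ·f
[29] read 'c'  n13⇒n13 ·f
[30] read 'c'  n13⇒n13 ·f
[31] read 'd'  n13⇒n14
[32] read 'a'  n14⇒n8 ·f
[33] read 'b'  n8⇒n9
[34] read 'd'  n9⇒n10
[35] read 'a'  n10⇒n11
[36] read 'a'  n11⇒n12  emit P1@[31:36],P4@[33:36]
[37] read 'd'  n12⇒n21 ·f
[38] read 'a'  n21⇒n8 ·f
[39] read 'b'  n8⇒n9
[40] read 'd'  n9⇒n10
[41] read 'a'  n10⇒n11
[42] read 'a'  n11⇒n12  emit P1@[37:42],P4@[39:42]
[43] read 'c'  n12⇒n13 ·f
[44] read 'd'  n13⇒n14
[45] read 'c'  n14⇒n15
[46] read 'c'  n15⇒n16
[47] read 'c'  n16⇒n17
[48] read 'b'  n17⇒n18  emit P2@[43:48]
[49] read 'a'  n18⇒n19 ·f
[50] read 'd'  n19⇒n7 ·f
[51] read 'a'  n7⇒n8
[52] read 'a'  n8⇒n20 ·f
[53] read 'b'  n20⇒n1 ·f
[54] read 'd'  n1⇒n2
[55] read 'a'  n2⇒n3
[56] read 'd'  n3⇒n4
[57] read 'c'  n4⇒n5
[58] read 'a'  n5⇒n6  emit P0@[53:58]
[59] read 'c'  n6⇒n13 ·f
[60] read 'c'  n13⇒n13 ·f
[61] read 'd'  n13⇒n14
[62] read 'a'  n14⇒n8 ·f
[63] read 'a'  n8⇒n20 ·f
[64] read 'd'  n20⇒n21
[65] read 'b'  n21⇒n22
[66] read 'b'  n22⇒n23
[67] read 'b'  n23⇒n24  emit P3@[62:67]
[68] read 'a'  n24⇒n19 ·f
[69] read 'a'  n19⇒n20
[70] read 'd'  n20⇒n21
[71] read 'a'  n21⇒n8 ·f
[72] read 'a'  n8⇒n20 ·f
[73] read 'd'  n20⇒n21
[74] read 'b'  n21⇒n22
[75] read 'b'  n22⇒n23

Result: [[5,0],[13,0],[20,0],[25,4],[36,1],[36,4],[42,1],[42,4],[48,2],[58,0],[67,3]]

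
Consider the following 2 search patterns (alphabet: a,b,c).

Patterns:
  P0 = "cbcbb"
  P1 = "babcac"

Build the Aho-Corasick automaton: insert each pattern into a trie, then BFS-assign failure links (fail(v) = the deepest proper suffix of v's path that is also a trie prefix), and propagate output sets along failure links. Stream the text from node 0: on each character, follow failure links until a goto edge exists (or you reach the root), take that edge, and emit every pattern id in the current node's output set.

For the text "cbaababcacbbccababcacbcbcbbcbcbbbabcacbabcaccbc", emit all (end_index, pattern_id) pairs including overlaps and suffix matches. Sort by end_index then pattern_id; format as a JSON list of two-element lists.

Construct AC machine:
Trie nodes:
  n0 'ε': b→6 c→1
  n1 'c': b→2
  n2 'cb': c→3
  n3 'cbc': b→4
  n4 'cbcb': b→5
  n5 'cbcbb': ·  [P0 ends]
  n6 'b': a→7
  n7 'ba': b→8
  n8 'bab': c→9
  n9 'babc': a→10
  n10 'babca': c→11
  n11 'babcac': ·  [P1 ends]

Failure links (BFS by depth):
  n1('c'): parent n0 fail=0; on 'c' 0 → fail=0;  out ∅∪∅=∅
  n6('b'): parent n0 fail=0; on 'b' 0 → fail=0;  out ∅∪∅=∅
  n2('cb'): parent n1 fail=0; on 'b' 0 → fail=6;  out ∅∪∅=∅
  n7('ba'): parent n6 fail=0; on 'a' 0 → fail=0;  out ∅∪∅=∅
  n3('cbc'): parent n2 fail=6; on 'c' 6→0 → fail=1;  out ∅∪∅=∅
  n8('bab'): parent n7 fail=0; on 'b' 0 → fail=6;  out ∅∪∅=∅
  n4('cbcb'): parent n3 fail=1; on 'b' 1 → fail=2;  out ∅∪∅=∅
  n9('babc'): parent n8 fail=6; on 'c' 6→0 → fail=1;  out ∅∪∅=∅
  n5('cbcbb'): parent n4 fail=2; on 'b' 2→6→0 → fail=6;  out {0}∪∅={0}
  n10('babca'): parent n9 fail=1; on 'a' 1→0 → fail=0;  out ∅∪∅=∅
  n11('babcac'): parent n10 fail=0; on 'c' 0 → fail=1;  out {1}∪∅={1}

Text stream:
[0] read 'c'  n0⇒n1
[1] read 'b'  n1⇒n2
[2] read 'a'  n2⇒n7 ·f
[3] read 'a'  n7⇒n0 ·f
[4] read 'b'  n0⇒n6
[5] read 'a'  n6⇒n7
[6] read 'b'  n7⇒n8
[7] read 'c'  n8⇒n9
[8] read 'a'  n9⇒n10
[9] read 'c'  n10⇒n11  emit P1@[4:9]
[10] read 'b'  n11⇒n2 ·f
[11] read 'b'  n2⇒n6 ·f
[12] read 'c'  n6⇒n1 ·f
[13] read 'c'  n1⇒n1 ·f
[14] read 'a'  n1⇒n0 ·f
[15] read 'b'  n0⇒n6
[16] read 'a'  n6⇒n7
[17] read 'b'  n7⇒n8
[18] read 'c'  n8⇒n9
[19] read 'a'  n9⇒n10
[20] read 'c'  n10⇒n11  emit P1@[15:20]
[21] read 'b'  n11⇒n2 ·f
[22] read 'c'  n2⇒n3
[23] read 'b'  n3⇒n4
[24] read 'c'  n4⇒n3 ·f
[25] read 'b'  n3⇒n4
[26] read 'b'  n4⇒n5  emit P0@[22:26]
[27] read 'c'  n5⇒n1 ·f
[28] read 'b'  n1⇒n2
[29] read 'c'  n2⇒n3
[30] read 'b'  n3⇒n4
[31] read 'b'  n4⇒n5  emit P0@[27:31]
[32] read 'b'  n5⇒n6 ·f
[33] read 'a'  n6⇒n7
[34] read 'b'  n7⇒n8
[35] read 'c'  n8⇒n9
[36] read 'a'  n9⇒n10
[37] read 'c'  n10⇒n11  emit P1@[32:37]
[38] read 'b'  n11⇒n2 ·f
[39] read 'a'  n2⇒n7 ·f
[40] read 'b'  n7⇒n8
[41] read 'c'  n8⇒n9
[42] read 'a'  n9⇒n10
[43] read 'c'  n10⇒n11  emit P1@[38:43]
[44] read 'c'  n11⇒n1 ·f
[45] read 'b'  n1⇒n2
[46] read 'c'  n2⇒n3

Matches: [[9,1],[20,1],[26,0],[31,0],[37,1],[43,1]]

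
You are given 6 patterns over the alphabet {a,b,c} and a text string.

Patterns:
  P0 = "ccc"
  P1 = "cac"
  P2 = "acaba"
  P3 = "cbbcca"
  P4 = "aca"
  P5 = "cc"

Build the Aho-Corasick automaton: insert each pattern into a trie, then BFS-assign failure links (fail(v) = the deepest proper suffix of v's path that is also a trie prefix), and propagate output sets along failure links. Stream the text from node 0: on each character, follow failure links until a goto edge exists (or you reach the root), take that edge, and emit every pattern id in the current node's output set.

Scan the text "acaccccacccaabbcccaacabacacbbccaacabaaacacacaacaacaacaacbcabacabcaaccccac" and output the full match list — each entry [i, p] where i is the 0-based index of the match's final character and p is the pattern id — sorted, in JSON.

Build automaton:
Trie (insert patterns):
  n0 'ε': a→6 c→1
  n1 'c': a→4 b→11 c→2
  n2 'cc': c→3  [P5 ends]
  n3 'ccc': ·  [P0 ends]
  n4 'ca': c→5
  n5 'cac': ·  [P1 ends]
  n6 'a': c→7
  n7 'ac': a→8
  n8 'aca': b→9  [P4 ends]
  n9 'acab': a→10
  n10 'acaba': ·  [P2 ends]
  n11 'cb': b→12
  n12 'cbb': c→13
  n13 'cbbc': c→14
  n14 'cbbcc': a→15
  n15 'cbbcca': ·  [P3 ends]

Failure links (BFS by depth):
  fail(1) 'c': from fail(0)=0 chase 'c': 0 ⇒ 0;  out=∅∪out(0)=∅
  fail(6) 'a': from fail(0)=0 chase 'a': 0 ⇒ 0;  out=∅∪out(0)=∅
  fail(2) 'cc': from fail(1)=0 chase 'c': 0 ⇒ 1;  out={5}∪out(1)={5}
  fail(4) 'ca': from fail(1)=0 chase 'a': 0 ⇒ 6;  out=∅∪out(6)=∅
  fail(7) 'ac': from fail(6)=0 chase 'c': 0 ⇒ 1;  out=∅∪out(1)=∅
  fail(11) 'cb': from fail(1)=0 chase 'b': 0 ⇒ 0;  out=∅∪out(0)=∅
  fail(3) 'ccc': from fail(2)=1 chase 'c': 1 ⇒ 2;  out={0}∪out(2)={0,5}
  fail(5) 'cac': from fail(4)=6 chase 'c': 6 ⇒ 7;  out={1}∪out(7)={1}
  fail(8) 'aca': from fail(7)=1 chase 'a': 1 ⇒ 4;  out={4}∪out(4)={4}
  fail(12) 'cbb': from fail(11)=0 chase 'b': 0 ⇒ 0;  out=∅∪out(0)=∅
  fail(9) 'acab': from fail(8)=4 chase 'b': 4→6→0 ⇒ 0;  out=∅∪out(0)=∅
  fail(13) 'cbbc': from fail(12)=0 chase 'c': 0 ⇒ 1;  out=∅∪out(1)=∅
  fail(10) 'acaba': from fail(9)=0 chase 'a': 0 ⇒ 6;  out={2}∪out(6)={2}
  fail(14) 'cbbcc': from fail(13)=1 chase 'c': 1 ⇒ 2;  out=∅∪out(2)={5}
  fail(15) 'cbbcca': from fail(14)=2 chase 'a': 2→1 ⇒ 4;  out={3}∪out(4)={3}

Text stream:
[0] read 'a'  n0⇒n6
[1] read 'c'  n6⇒n7
[2] read 'a'  n7⇒n8  emit P4@[0:2]
[3] read 'c'  n8⇒n5 ·f  emit P1@[1:3]
[4] read 'c'  n5⇒n2 ·f  emit P5@[3:4]
[5] read 'c'  n2⇒n3  emit P0@[3:5],P5@[4:5]
[6] read 'c'  n3⇒n3 ·f  emit P0@[4:6],P5@[5:6]
[7] read 'a'  n3⇒n4 ·f
[8] read 'c'  n4⇒n5  emit P1@[6:8]
[9] read 'c'  n5⇒n2 ·f  emit P5@[8:9]
[10] read 'c'  n2⇒n3  emit P0@[8:10],P5@[9:10]
[11] read 'a'  n3⇒n4 ·f
[12] read 'a'  n4⇒n6 ·f
[13] read 'b'  n6⇒n0 ·f
[14] read 'b'  n0⇒n0
[15] read 'c'  n0⇒n1
[16] read 'c'  n1⇒n2  emit P5@[15:16]
[17] read 'c'  n2⇒n3  emit P0@[15:17],P5@[16:17]
[18] read 'a'  n3⇒n4 ·f
[19] read 'a'  n4⇒n6 ·f
[20] read 'c'  n6⇒n7
[21] read 'a'  n7⇒n8  emit P4@[19:21]
[22] read 'b'  n8⇒n9
[23] read 'a'  n9⇒n10  emit P2@[19:23]
[24] read 'c'  n10⇒n7 ·f
[25] read 'a'  n7⇒n8  emit P4@[23:25]
[26] read 'c'  n8⇒n5 ·f  emit P1@[24:26]
[27] read 'b'  n5⇒n11 ·f
[28] read 'b'  n11⇒n12
[29] read 'c'  n12⇒n13
[30] read 'c'  n13⇒n14  emit P5@[29:30]
[31] read 'a'  n14⇒n15  emit P3@[26:31]
[32] read 'a'  n15⇒n6 ·f
[33] read 'c'  n6⇒n7
[34] read 'a'  n7⇒n8  emit P4@[32:34]
[35] read 'b'  n8⇒n9
[36] read 'a'  n9⇒n10  emit P2@[32:36]
[37] read 'a'  n10⇒n6 ·f
[38] read 'a'  n6⇒n6 ·f
[39] read 'c'  n6⇒n7
[40] read 'a'  n7⇒n8  emit P4@[38:40]
[41] read 'c'  n8⇒n5 ·f  emit P1@[39:41]
[42] read 'a'  n5⇒n8 ·f  emit P4@[40:42]
[43] read 'c'  n8⇒n5 ·f  emit P1@[41:43]
[44] read 'a'  n5⇒n8 ·f  emit P4@[42:44]
[45] read 'a'  n8⇒n6 ·f
[46] read 'c'  n6⇒n7
[47] read 'a'  n7⇒n8  emit P4@[45:47]
[48] read 'a'  n8⇒n6 ·f
[49] read 'c'  n6⇒n7
[50] read 'a'  n7⇒n8  emit P4@[48:50]
[51] read 'a'  n8⇒n6 ·f
[52] read 'c'  n6⇒n7
[53] read 'a'  n7⇒n8  emit P4@[51:53]
[54] read 'a'  n8⇒n6 ·f
[55] read 'c'  n6⇒n7
[56] read 'b'  n7⇒n11 ·f
[57] read 'c'  n11⇒n1 ·f
[58] read 'a'  n1⇒n4
[59] read 'b'  n4⇒n0 ·f
[60] read 'a'  n0⇒n6
[61] read 'c'  n6⇒n7
[62] read 'a'  n7⇒n8  emit P4@[60:62]
[63] read 'b'  n8⇒n9
[64] read 'c'  n9⇒n1 ·f
[65] read 'a'  n1⇒n4
[66] read 'a'  n4⇒n6 ·f
[67] read 'c'  n6⇒n7
[68] read 'c'  n7⇒n2 ·f  emit P5@[67:68]
[69] read 'c'  n2⇒n3  emit P0@[67:69],P5@[68:69]
[70] read 'c'  n3⇒n3 ·f  emit P0@[68:70],P5@[69:70]
[71] read 'a'  n3⇒n4 ·f
[72] read 'c'  n4⇒n5  emit P1@[70:72]

All matches (sorted): [[2,4],[3,1],[4,5],[5,0],[5,5],[6,0],[6,5],[8,1],[9,5],[10,0],[10,5],[16,5],[17,0],[17,5],[21,4],[23,2],[25,4],[26,1],[30,5],[31,3],[34,4],[36,2],[40,4],[41,1],[42,4],[43,1],[44,4],[47,4],[50,4],[53,4],[62,4],[68,5],[69,0],[69,5],[70,0],[70,5],[72,1]]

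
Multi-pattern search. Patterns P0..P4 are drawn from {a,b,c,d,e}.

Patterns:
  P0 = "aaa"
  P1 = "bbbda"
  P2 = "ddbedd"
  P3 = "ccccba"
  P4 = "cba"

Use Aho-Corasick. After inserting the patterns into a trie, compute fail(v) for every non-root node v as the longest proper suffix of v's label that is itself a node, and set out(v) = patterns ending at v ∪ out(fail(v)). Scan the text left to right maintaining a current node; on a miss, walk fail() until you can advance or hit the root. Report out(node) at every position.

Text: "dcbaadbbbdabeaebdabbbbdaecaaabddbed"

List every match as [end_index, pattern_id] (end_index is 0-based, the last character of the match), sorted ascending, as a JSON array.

Build automaton:
Trie (insert patterns):
  n0 'ε': a→1 b→4 c→15 d→9
  n1 'a': a→2
  n2 'aa': a→3
  n3 'aaa': ·  ←P0
  n4 'b': b→5
  n5 'bb': b→6
  n6 'bbb': d→7
  n7 'bbbd': a→8
  n8 'bbbda': ·  ←P1
  n9 'd': d→10
  n10 'dd': b→11
  n11 'ddb': e→12
  n12 'ddbe': d→13
  n13 'ddbed': d→14
  n14 'ddbedd': ·  ←P2
  n15 'c': b→21 c→16
  n16 'cc': c→17
  n17 'ccc': c→18
  n18 'cccc': b→19
  n19 'ccccb': a→20
  n20 'ccccba': ·  ←P3
  n21 'cb': a→22
  n22 'cba': ·  ←P4

BFS fail/out derivation:
  fail(1) 'a': from fail(0)=0 chase 'a': 0 ⇒ 0;  out=∅∪out(0)=∅
  fail(4) 'b': from fail(0)=0 chase 'b': 0 ⇒ 0;  out=∅∪out(0)=∅
  fail(9) 'd': from fail(0)=0 chase 'd': 0 ⇒ 0;  out=∅∪out(0)=∅
  fail(15) 'c': from fail(0)=0 chase 'c': 0 ⇒ 0;  out=∅∪out(0)=∅
  fail(2) 'aa': from fail(1)=0 chase 'a': 0 ⇒ 1;  out=∅∪out(1)=∅
  fail(5) 'bb': from fail(4)=0 chase 'b': 0 ⇒ 4;  out=∅∪out(4)=∅
  fail(10) 'dd': from fail(9)=0 chase 'd': 0 ⇒ 9;  out=∅∪out(9)=∅
  fail(16) 'cc': from fail(15)=0 chase 'c': 0 ⇒ 15;  out=∅∪out(15)=∅
  fail(21) 'cb': from fail(15)=0 chase 'b': 0 ⇒ 4;  out=∅∪out(4)=∅
  fail(3) 'aaa': from fail(2)=1 chase 'a': 1 ⇒ 2;  out={0}∪out(2)={0}
  fail(6) 'bbb': from fail(5)=4 chase 'b': 4 ⇒ 5;  out=∅∪out(5)=∅
  fail(11) 'ddb': from fail(10)=9 chase 'b': 9→0 ⇒ 4;  out=∅∪out(4)=∅
  fail(17) 'ccc': from fail(16)=15 chase 'c': 15 ⇒ 16;  out=∅∪out(16)=∅
  fail(22) 'cba': from fail(21)=4 chase 'a': 4→0 ⇒ 1;  out={4}∪out(1)={4}
  fail(7) 'bbbd': from fail(6)=5 chase 'd': 5→4→0 ⇒ 9;  out=∅∪out(9)=∅
  fail(12) 'ddbe': from fail(11)=4 chase 'e': 4→0 ⇒ 0;  out=∅∪out(0)=∅
  fail(18) 'cccc': from fail(17)=16 chase 'c': 16 ⇒ 17;  out=∅∪out(17)=∅
  fail(8) 'bbbda': from fail(7)=9 chase 'a': 9→0 ⇒ 1;  out={1}∪out(1)={1}
  fail(13) 'ddbed': from fail(12)=0 chase 'd': 0 ⇒ 9;  out=∅∪out(9)=∅
  fail(19) 'ccccb': from fail(18)=17 chase 'b': 17→16→15 ⇒ 21;  out=∅∪out(21)=∅
  fail(14) 'ddbedd': from fail(13)=9 chase 'd': 9 ⇒ 10;  out={2}∪out(10)={2}
  fail(20) 'ccccba': from fail(19)=21 chase 'a': 21 ⇒ 22;  out={3}∪out(22)={3,4}

Text stream:
i=0 'd': node 0→9
i=1 'c': node 9→15 (via fail)
i=2 'b': node 15→21
i=3 'a': node 21→22  emit P4@[1:3]
i=4 'a': node 22→2 (via fail)
i=5 'd': node 2→9 (via fail)
i=6 'b': node 9→4 (via fail)
i=7 'b': node 4→5
i=8 'b': node 5→6
i=9 'd': node 6→7
i=10 'a': node 7→8  emit P1@[6:10]
i=11 'b': node 8→4 (via fail)
i=12 'e': node 4→0 (via fail)
i=13 'a': node 0→1
i=14 'e': node 1→0 (via fail)
i=15 'b': node 0→4
i=16 'd': node 4→9 (via fail)
i=17 'a': node 9→1 (via fail)
i=18 'b': node 1→4 (via fail)
i=19 'b': node 4→5
i=20 'b': node 5→6
i=21 'b': node 6→6 (via fail)
i=22 'd': node 6→7
i=23 'a': node 7→8  emit P1@[19:23]
i=24 'e': node 8→0 (via fail)
i=25 'c': node 0→15
i=26 'a': node 15→1 (via fail)
i=27 'a': node 1→2
i=28 'a': node 2→3  emit P0@[26:28]
i=29 'b': node 3→4 (via fail)
i=30 'd': node 4→9 (via fail)
i=31 'd': node 9→10
i=32 'b': node 10→11
i=33 'e': node 11→12
i=34 'd': node 12→13

Result: [[3,4],[10,1],[23,1],[28,0]]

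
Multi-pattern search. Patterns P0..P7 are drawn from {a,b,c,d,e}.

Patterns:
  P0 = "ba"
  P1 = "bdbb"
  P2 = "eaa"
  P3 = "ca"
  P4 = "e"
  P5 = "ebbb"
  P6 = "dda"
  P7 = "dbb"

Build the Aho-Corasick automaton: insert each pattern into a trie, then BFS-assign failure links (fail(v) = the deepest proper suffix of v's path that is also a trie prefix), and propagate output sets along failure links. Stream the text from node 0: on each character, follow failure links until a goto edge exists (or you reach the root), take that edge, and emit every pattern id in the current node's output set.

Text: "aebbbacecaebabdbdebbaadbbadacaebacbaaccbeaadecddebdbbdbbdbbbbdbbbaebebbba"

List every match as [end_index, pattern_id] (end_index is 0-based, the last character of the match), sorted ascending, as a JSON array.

Construct AC machine:
Trie nodes:
  n0 'ε': b→1 c→9 d→14 e→6
  n1 'b': a→2 d→3
  n2 'ba': ·  [P0 ends]
  n3 'bd': b→4
  n4 'bdb': b→5
  n5 'bdbb': ·  [P1 ends]
  n6 'e': a→7 b→11  [P4 ends]
  n7 'ea': a→8
  n8 'eaa': ·  [P2 ends]
  n9 'c': a→10
  n10 'ca': ·  [P3 ends]
  n11 'eb': b→12
  n12 'ebb': b→13
  n13 'ebbb': ·  [P5 ends]
  n14 'd': b→17 d→15
  n15 'dd': a→16
  n16 'dda': ·  [P6 ends]
  n17 'db': b→18
  n18 'dbb': ·  [P7 ends]

BFS fail/out derivation:
  n1('b'): parent n0 fail=0; on 'b' 0 → fail=0;  out ∅∪∅=∅
  n6('e'): parent n0 fail=0; on 'e' 0 → fail=0;  out {4}∪∅={4}
  n9('c'): parent n0 fail=0; on 'c' 0 → fail=0;  out ∅∪∅=∅
  n14('d'): parent n0 fail=0; on 'd' 0 → fail=0;  out ∅∪∅=∅
  n2('ba'): parent n1 fail=0; on 'a' 0 → fail=0;  out {0}∪∅={0}
  n3('bd'): parent n1 fail=0; on 'd' 0 → fail=14;  out ∅∪∅=∅
  n7('ea'): parent n6 fail=0; on 'a' 0 → fail=0;  out ∅∪∅=∅
  n10('ca'): parent n9 fail=0; on 'a' 0 → fail=0;  out {3}∪∅={3}
  n11('eb'): parent n6 fail=0; on 'b' 0 → fail=1;  out ∅∪∅=∅
  n15('dd'): parent n14 fail=0; on 'd' 0 → fail=14;  out ∅∪∅=∅
  n17('db'): parent n14 fail=0; on 'b' 0 → fail=1;  out ∅∪∅=∅
  n4('bdb'): parent n3 fail=14; on 'b' 14 → fail=17;  out ∅∪∅=∅
  n8('eaa'): parent n7 fail=0; on 'a' 0 → fail=0;  out {2}∪∅={2}
  n12('ebb'): parent n11 fail=1; on 'b' 1→0 → fail=1;  out ∅∪∅=∅
  n16('dda'): parent n15 fail=14; on 'a' 14→0 → fail=0;  out {6}∪∅={6}
  n18('dbb'): parent n17 fail=1; on 'b' 1→0 → fail=1;  out {7}∪∅={7}
  n5('bdbb'): parent n4 fail=17; on 'b' 17 → fail=18;  out {1}∪{7}={1,7}
  n13('ebbb'): parent n12 fail=1; on 'b' 1→0 → fail=1;  out {5}∪∅={5}

Scan:
i=0 'a': node 0→0
i=1 'e': node 0→6  emit P4@[1:1]
i=2 'b': node 6→11
i=3 'b': node 11→12
i=4 'b': node 12→13  emit P5@[1:4]
i=5 'a': node 13→2 ·f  emit P0@[4:5]
i=6 'c': node 2→9 ·f
i=7 'e': node 9→6 ·f  emit P4@[7:7]
i=8 'c': node 6→9 ·f
i=9 'a': node 9→10  emit P3@[8:9]
i=10 'e': node 10→6 ·f  emit P4@[10:10]
i=11 'b': node 6→11
i=12 'a': node 11→2 ·f  emit P0@[11:12]
i=13 'b': node 2→1 ·f
i=14 'd': node 1→3
i=15 'b': node 3→4
i=16 'd': node 4→3 ·f
i=17 'e': node 3→6 ·f  emit P4@[17:17]
i=18 'b': node 6→11
i=19 'b': node 11→12
i=20 'a': node 12→2 ·f  emit P0@[19:20]
i=21 'a': node 2→0 ·f
i=22 'd': node 0→14
i=23 'b': node 14→17
i=24 'b': node 17→18  emit P7@[22:24]
i=25 'a': node 18→2 ·f  emit P0@[24:25]
i=26 'd': node 2→14 ·f
i=27 'a': node 14→0 ·f
i=28 'c': node 0→9
i=29 'a': node 9→10  emit P3@[28:29]
i=30 'e': node 10→6 ·f  emit P4@[30:30]
i=31 'b': node 6→11
i=32 'a': node 11→2 ·f  emit P0@[31:32]
i=33 'c': node 2→9 ·f
i=34 'b': node 9→1 ·f
i=35 'a': node 1→2  emit P0@[34:35]
i=36 'a': node 2→0 ·f
i=37 'c': node 0→9
i=38 'c': node 9→9 ·f
i=39 'b': node 9→1 ·f
i=40 'e': node 1→6 ·f  emit P4@[40:40]
i=41 'a': node 6→7
i=42 'a': node 7→8  emit P2@[40:42]
i=43 'd': node 8→14 ·f
i=44 'e': node 14→6 ·f  emit P4@[44:44]
i=45 'c': node 6→9 ·f
i=46 'd': node 9→14 ·f
i=47 'd': node 14→15
i=48 'e': node 15→6 ·f  emit P4@[48:48]
i=49 'b': node 6→11
i=50 'd': node 11→3 ·f
i=51 'b': node 3→4
i=52 'b': node 4→5  emit P1@[49:52],P7@[50:52]
i=53 'd': node 5→3 ·f
i=54 'b': node 3→4
i=55 'b': node 4→5  emit P1@[52:55],P7@[53:55]
i=56 'd': node 5→3 ·f
i=57 'b': node 3→4
i=58 'b': node 4→5  emit P1@[55:58],P7@[56:58]
i=59 'b': node 5→1 ·f
i=60 'b': node 1→1 ·f
i=61 'd': node 1→3
i=62 'b': node 3→4
i=63 'b': node 4→5  emit P1@[60:63],P7@[61:63]
i=64 'b': node 5→1 ·f
i=65 'a': node 1→2  emit P0@[64:65]
i=66 'e': node 2→6 ·f  emit P4@[66:66]
i=67 'b': node 6→11
i=68 'e': node 11→6 ·f  emit P4@[68:68]
i=69 'b': node 6→11
i=70 'b': node 11→12
i=71 'b': node 12→13  emit P5@[68:71]
i=72 'a': node 13→2 ·f  emit P0@[71:72]

All matches (sorted): [[1,4],[4,5],[5,0],[7,4],[9,3],[10,4],[12,0],[17,4],[20,0],[24,7],[25,0],[29,3],[30,4],[32,0],[35,0],[40,4],[42,2],[44,4],[48,4],[52,1],[52,7],[55,1],[55,7],[58,1],[58,7],[63,1],[63,7],[65,0],[66,4],[68,4],[71,5],[72,0]]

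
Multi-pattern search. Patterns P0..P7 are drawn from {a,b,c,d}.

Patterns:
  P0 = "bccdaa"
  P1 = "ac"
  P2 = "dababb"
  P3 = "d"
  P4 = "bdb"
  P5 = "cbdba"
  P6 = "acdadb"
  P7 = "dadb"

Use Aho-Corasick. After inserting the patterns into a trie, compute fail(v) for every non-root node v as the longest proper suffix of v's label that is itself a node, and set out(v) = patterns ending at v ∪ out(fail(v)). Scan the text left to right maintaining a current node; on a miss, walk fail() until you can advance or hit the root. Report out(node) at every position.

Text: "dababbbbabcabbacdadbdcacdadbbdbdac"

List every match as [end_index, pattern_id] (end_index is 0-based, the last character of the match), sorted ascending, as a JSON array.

Build automaton:
Trie (insert patterns):
  n0 'ε': a→7 b→1 c→17 d→9
  n1 'b': c→2 d→15
  n2 'bc': c→3
  n3 'bcc': d→4
  n4 'bccd': a→5
  n5 'bccda': a→6
  n6 'bccdaa': ·  [P0 ends]
  n7 'a': c→8
  n8 'ac': d→22  [P1 ends]
  n9 'd': a→10  [P3 ends]
  n10 'da': b→11 d→26
  n11 'dab': a→12
  n12 'daba': b→13
  n13 'dabab': b→14
  n14 'dababb': ·  [P2 ends]
  n15 'bd': b→16
  n16 'bdb': ·  [P4 ends]
  n17 'c': b→18
  n18 'cb': d→19
  n19 'cbd': b→20
  n20 'cbdb': a→21
  n21 'cbdba': ·  [P5 ends]
  n22 'acd': a→23
  n23 'acda': d→24
  n24 'acdad': b→25
  n25 'acdadb': ·  [P6 ends]
  n26 'dad': b→27
  n27 'dadb': ·  [P7 ends]

Failure links (BFS by depth):
  fail(1) 'b': from fail(0)=0 chase 'b': 0 ⇒ 0;  out=∅∪out(0)=∅
  fail(7) 'a': from fail(0)=0 chase 'a': 0 ⇒ 0;  out=∅∪out(0)=∅
  fail(9) 'd': from fail(0)=0 chase 'd': 0 ⇒ 0;  out={3}∪out(0)={3}
  fail(17) 'c': from fail(0)=0 chase 'c': 0 ⇒ 0;  out=∅∪out(0)=∅
  fail(2) 'bc': from fail(1)=0 chase 'c': 0 ⇒ 17;  out=∅∪out(17)=∅
  fail(8) 'ac': from fail(7)=0 chase 'c': 0 ⇒ 17;  out={1}∪out(17)={1}
  fail(10) 'da': from fail(9)=0 chase 'a': 0 ⇒ 7;  out=∅∪out(7)=∅
  fail(15) 'bd': from fail(1)=0 chase 'd': 0 ⇒ 9;  out=∅∪out(9)={3}
  fail(18) 'cb': from fail(17)=0 chase 'b': 0 ⇒ 1;  out=∅∪out(1)=∅
  fail(3) 'bcc': from fail(2)=17 chase 'c': 17→0 ⇒ 17;  out=∅∪out(17)=∅
  fail(11) 'dab': from fail(10)=7 chase 'b': 7→0 ⇒ 1;  out=∅∪out(1)=∅
  fail(16) 'bdb': from fail(15)=9 chase 'b': 9→0 ⇒ 1;  out={4}∪out(1)={4}
  fail(19) 'cbd': from fail(18)=1 chase 'd': 1 ⇒ 15;  out=∅∪out(15)={3}
  fail(22) 'acd': from fail(8)=17 chase 'd': 17→0 ⇒ 9;  out=∅∪out(9)={3}
  fail(26) 'dad': from fail(10)=7 chase 'd': 7→0 ⇒ 9;  out=∅∪out(9)={3}
  fail(4) 'bccd': from fail(3)=17 chase 'd': 17→0 ⇒ 9;  out=∅∪out(9)={3}
  fail(12) 'daba': from fail(11)=1 chase 'a': 1→0 ⇒ 7;  out=∅∪out(7)=∅
  fail(20) 'cbdb': from fail(19)=15 chase 'b': 15 ⇒ 16;  out=∅∪out(16)={4}
  fail(23) 'acda': from fail(22)=9 chase 'a': 9 ⇒ 10;  out=∅∪out(10)=∅
  fail(27) 'dadb': from fail(26)=9 chase 'b': 9→0 ⇒ 1;  out={7}∪out(1)={7}
  fail(5) 'bccda': from fail(4)=9 chase 'a': 9 ⇒ 10;  out=∅∪out(10)=∅
  fail(13) 'dabab': from fail(12)=7 chase 'b': 7→0 ⇒ 1;  out=∅∪out(1)=∅
  fail(21) 'cbdba': from fail(20)=16 chase 'a': 16→1→0 ⇒ 7;  out={5}∪out(7)={5}
  fail(24) 'acdad': from fail(23)=10 chase 'd': 10 ⇒ 26;  out=∅∪out(26)={3}
  fail(6) 'bccdaa': from fail(5)=10 chase 'a': 10→7→0 ⇒ 7;  out={0}∪out(7)={0}
  fail(14) 'dababb': from fail(13)=1 chase 'b': 1→0 ⇒ 1;  out={2}∪out(1)={2}
  fail(25) 'acdadb': from fail(24)=26 chase 'b': 26 ⇒ 27;  out={6}∪out(27)={6,7}

Scan:
pos 0 'd': at 9  ** P3@[0:0]
pos 1 'a': at 10
pos 2 'b': at 11
pos 3 'a': at 12
pos 4 'b': at 13
pos 5 'b': at 14  ** P2@[0:5]
pos 6 'b': at 1 ·f
pos 7 'b': at 1 ·f
pos 8 'a': at 7 ·f
pos 9 'b': at 1 ·f
pos 10 'c': at 2
pos 11 'a': at 7 ·f
pos 12 'b': at 1 ·f
pos 13 'b': at 1 ·f
pos 14 'a': at 7 ·f
pos 15 'c': at 8  ** P1@[14:15]
pos 16 'd': at 22  ** P3@[16:16]
pos 17 'a': at 23
pos 18 'd': at 24  ** P3@[18:18]
pos 19 'b': at 25  ** P6@[14:19],P7@[16:19]
pos 20 'd': at 15 ·f  ** P3@[20:20]
pos 21 'c': at 17 ·f
pos 22 'a': at 7 ·f
pos 23 'c': at 8  ** P1@[22:23]
pos 24 'd': at 22  ** P3@[24:24]
pos 25 'a': at 23
pos 26 'd': at 24  ** P3@[26:26]
pos 27 'b': at 25  ** P6@[22:27],P7@[24:27]
pos 28 'b': at 1 ·f
pos 29 'd': at 15  ** P3@[29:29]
pos 30 'b': at 16  ** P4@[28:30]
pos 31 'd': at 15 ·f  ** P3@[31:31]
pos 32 'a': at 10 ·f
pos 33 'c': at 8 ·f  ** P1@[32:33]

Matches: [[0,3],[5,2],[15,1],[16,3],[18,3],[19,6],[19,7],[20,3],[23,1],[24,3],[26,3],[27,6],[27,7],[29,3],[30,4],[31,3],[33,1]]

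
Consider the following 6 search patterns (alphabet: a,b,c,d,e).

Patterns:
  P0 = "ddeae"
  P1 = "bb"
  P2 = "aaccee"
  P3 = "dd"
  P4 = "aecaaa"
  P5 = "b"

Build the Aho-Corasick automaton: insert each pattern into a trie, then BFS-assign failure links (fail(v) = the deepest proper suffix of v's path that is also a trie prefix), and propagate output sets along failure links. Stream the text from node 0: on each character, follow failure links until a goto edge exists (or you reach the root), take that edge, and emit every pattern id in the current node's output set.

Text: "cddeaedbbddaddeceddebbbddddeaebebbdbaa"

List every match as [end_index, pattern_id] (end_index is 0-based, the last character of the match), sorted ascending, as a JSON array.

Build automaton:
Trie nodes:
  n0 'ε': a→8 b→6 d→1
  n1 'd': d→2
  n2 'dd': e→3  ←P3
  n3 'dde': a→4
  n4 'ddea': e→5
  n5 'ddeae': ·  ←P0
  n6 'b': b→7  ←P5
  n7 'bb': ·  ←P1
  n8 'a': a→9 e→14
  n9 'aa': c→10
  n10 'aac': c→11
  n11 'aacc': e→12
  n12 'aacce': e→13
  n13 'aaccee': ·  ←P2
  n14 'ae': c→15
  n15 'aec': a→16
  n16 'aeca': a→17
  n17 'aecaa': a→18
  n18 'aecaaa': ·  ←P4

BFS fail/out derivation:
  n1('d'): parent n0 fail=0; on 'd' 0 → fail=0;  out ∅∪∅=∅
  n6('b'): parent n0 fail=0; on 'b' 0 → fail=0;  out {5}∪∅={5}
  n8('a'): parent n0 fail=0; on 'a' 0 → fail=0;  out ∅∪∅=∅
  n2('dd'): parent n1 fail=0; on 'd' 0 → fail=1;  out {3}∪∅={3}
  n7('bb'): parent n6 fail=0; on 'b' 0 → fail=6;  out {1}∪{5}={1,5}
  n9('aa'): parent n8 fail=0; on 'a' 0 → fail=8;  out ∅∪∅=∅
  n14('ae'): parent n8 fail=0; on 'e' 0 → fail=0;  out ∅∪∅=∅
  n3('dde'): parent n2 fail=1; on 'e' 1→0 → fail=0;  out ∅∪∅=∅
  n10('aac'): parent n9 fail=8; on 'c' 8→0 → fail=0;  out ∅∪∅=∅
  n15('aec'): parent n14 fail=0; on 'c' 0 → fail=0;  out ∅∪∅=∅
  n4('ddea'): parent n3 fail=0; on 'a' 0 → fail=8;  out ∅∪∅=∅
  n11('aacc'): parent n10 fail=0; on 'c' 0 → fail=0;  out ∅∪∅=∅
  n16('aeca'): parent n15 fail=0; on 'a' 0 → fail=8;  out ∅∪∅=∅
  n5('ddeae'): parent n4 fail=8; on 'e' 8 → fail=14;  out {0}∪∅={0}
  n12('aacce'): parent n11 fail=0; on 'e' 0 → fail=0;  out ∅∪∅=∅
  n17('aecaa'): parent n16 fail=8; on 'a' 8 → fail=9;  out ∅∪∅=∅
  n13('aaccee'): parent n12 fail=0; on 'e' 0 → fail=0;  out {2}∪∅={2}
  n18('aecaaa'): parent n17 fail=9; on 'a' 9→8 → fail=9;  out {4}∪∅={4}

Text stream:
pos 0 'c': at 0
pos 1 'd': at 1
pos 2 'd': at 2  → match P3@[1:2]
pos 3 'e': at 3
pos 4 'a': at 4
pos 5 'e': at 5  → match P0@[1:5]
pos 6 'd': at 1 (fail-walked)
pos 7 'b': at 6 (fail-walked)  → match P5@[7:7]
pos 8 'b': at 7  → match P1@[7:8],P5@[8:8]
pos 9 'd': at 1 (fail-walked)
pos 10 'd': at 2  → match P3@[9:10]
pos 11 'a': at 8 (fail-walked)
pos 12 'd': at 1 (fail-walked)
pos 13 'd': at 2  → match P3@[12:13]
pos 14 'e': at 3
pos 15 'c': at 0 (fail-walked)
pos 16 'e': at 0
pos 17 'd': at 1
pos 18 'd': at 2  → match P3@[17:18]
pos 19 'e': at 3
pos 20 'b': at 6 (fail-walked)  → match P5@[20:20]
pos 21 'b': at 7  → match P1@[20:21],P5@[21:21]
pos 22 'b': at 7 (fail-walked)  → match P1@[21:22],P5@[22:22]
pos 23 'd': at 1 (fail-walked)
pos 24 'd': at 2  → match P3@[23:24]
pos 25 'd': at 2 (fail-walked)  → match P3@[24:25]
pos 26 'd': at 2 (fail-walked)  → match P3@[25:26]
pos 27 'e': at 3
pos 28 'a': at 4
pos 29 'e': at 5  → match P0@[25:29]
pos 30 'b': at 6 (fail-walked)  → match P5@[30:30]
pos 31 'e': at 0 (fail-walked)
pos 32 'b': at 6  → match P5@[32:32]
pos 33 'b': at 7  → match P1@[32:33],P5@[33:33]
pos 34 'd': at 1 (fail-walked)
pos 35 'b': at 6 (fail-walked)  → match P5@[35:35]
pos 36 'a': at 8 (fail-walked)
pos 37 'a': at 9

Result: [[2,3],[5,0],[7,5],[8,1],[8,5],[10,3],[13,3],[18,3],[20,5],[21,1],[21,5],[22,1],[22,5],[24,3],[25,3],[26,3],[29,0],[30,5],[32,5],[33,1],[33,5],[35,5]]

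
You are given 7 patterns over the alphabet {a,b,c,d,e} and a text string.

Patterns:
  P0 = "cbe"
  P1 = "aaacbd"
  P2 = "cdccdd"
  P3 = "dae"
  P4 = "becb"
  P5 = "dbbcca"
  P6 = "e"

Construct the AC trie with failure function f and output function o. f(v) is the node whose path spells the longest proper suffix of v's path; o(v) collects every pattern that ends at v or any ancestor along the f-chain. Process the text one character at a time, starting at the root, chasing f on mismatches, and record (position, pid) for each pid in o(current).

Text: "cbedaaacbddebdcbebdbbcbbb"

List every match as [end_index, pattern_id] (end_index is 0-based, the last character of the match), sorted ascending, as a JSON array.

Build:
Trie nodes:
  n0 'ε': a→4 b→18 c→1 d→15 e→27
  n1 'c': b→2 d→10
  n2 'cb': e→3
  n3 'cbe': ·  [P0 ends]
  n4 'a': a→5
  n5 'aa': a→6
  n6 'aaa': c→7
  n7 'aaac': b→8
  n8 'aaacb': d→9
  n9 'aaacbd': ·  [P1 ends]
  n10 'cd': c→11
  n11 'cdc': c→12
  n12 'cdcc': d→13
  n13 'cdccd': d→14
  n14 'cdccdd': ·  [P2 ends]
  n15 'd': a→16 b→22
  n16 'da': e→17
  n17 'dae': ·  [P3 ends]
  n18 'b': e→19
  n19 'be': c→20
  n20 'bec': b→21
  n21 'becb': ·  [P4 ends]
  n22 'db': b→23
  n23 'dbb': c→24
  n24 'dbbc': c→25
  n25 'dbbcc': a→26
  n26 'dbbcca': ·  [P5 ends]
  n27 'e': ·  [P6 ends]

BFS fail/out derivation:
  n1('c'): parent n0 fail=0; on 'c' 0 → fail=0;  out ∅∪∅=∅
  n4('a'): parent n0 fail=0; on 'a' 0 → fail=0;  out ∅∪∅=∅
  n15('d'): parent n0 fail=0; on 'd' 0 → fail=0;  out ∅∪∅=∅
  n18('b'): parent n0 fail=0; on 'b' 0 → fail=0;  out ∅∪∅=∅
  n27('e'): parent n0 fail=0; on 'e' 0 → fail=0;  out {6}∪∅={6}
  n2('cb'): parent n1 fail=0; on 'b' 0 → fail=18;  out ∅∪∅=∅
  n5('aa'): parent n4 fail=0; on 'a' 0 → fail=4;  out ∅∪∅=∅
  n10('cd'): parent n1 fail=0; on 'd' 0 → fail=15;  out ∅∪∅=∅
  n16('da'): parent n15 fail=0; on 'a' 0 → fail=4;  out ∅∪∅=∅
  n19('be'): parent n18 fail=0; on 'e' 0 → fail=27;  out ∅∪{6}={6}
  n22('db'): parent n15 fail=0; on 'b' 0 → fail=18;  out ∅∪∅=∅
  n3('cbe'): parent n2 fail=18; on 'e' 18 → fail=19;  out {0}∪{6}={0,6}
  n6('aaa'): parent n5 fail=4; on 'a' 4 → fail=5;  out ∅∪∅=∅
  n11('cdc'): parent n10 fail=15; on 'c' 15→0 → fail=1;  out ∅∪∅=∅
  n17('dae'): parent n16 fail=4; on 'e' 4→0 → fail=27;  out {3}∪{6}={3,6}
  n20('bec'): parent n19 fail=27; on 'c' 27→0 → fail=1;  out ∅∪∅=∅
  n23('dbb'): parent n22 fail=18; on 'b' 18→0 → fail=18;  out ∅∪∅=∅
  n7('aaac'): parent n6 fail=5; on 'c' 5→4→0 → fail=1;  out ∅∪∅=∅
  n12('cdcc'): parent n11 fail=1; on 'c' 1→0 → fail=1;  out ∅∪∅=∅
  n21('becb'): parent n20 fail=1; on 'b' 1 → fail=2;  out {4}∪∅={4}
  n24('dbbc'): parent n23 fail=18; on 'c' 18→0 → fail=1;  out ∅∪∅=∅
  n8('aaacb'): parent n7 fail=1; on 'b' 1 → fail=2;  out ∅∪∅=∅
  n13('cdccd'): parent n12 fail=1; on 'd' 1 → fail=10;  out ∅∪∅=∅
  n25('dbbcc'): parent n24 fail=1; on 'c' 1→0 → fail=1;  out ∅∪∅=∅
  n9('aaacbd'): parent n8 fail=2; on 'd' 2→18→0 → fail=15;  out {1}∪∅={1}
  n14('cdccdd'): parent n13 fail=10; on 'd' 10→15→0 → fail=15;  out {2}∪∅={2}
  n26('dbbcca'): parent n25 fail=1; on 'a' 1→0 → fail=4;  out {5}∪∅={5}

Scan:
i=0 'c': node 0→1
i=1 'b': node 1→2
i=2 'e': node 2→3  emit P0@[0:2],P6@[2:2]
i=3 'd': node 3→15 ·f
i=4 'a': node 15→16
i=5 'a': node 16→5 ·f
i=6 'a': node 5→6
i=7 'c': node 6→7
i=8 'b': node 7→8
i=9 'd': node 8→9  emit P1@[4:9]
i=10 'd': node 9→15 ·f
i=11 'e': node 15→27 ·f  emit P6@[11:11]
i=12 'b': node 27→18 ·f
i=13 'd': node 18→15 ·f
i=14 'c': node 15→1 ·f
i=15 'b': node 1→2
i=16 'e': node 2→3  emit P0@[14:16],P6@[16:16]
i=17 'b': node 3→18 ·f
i=18 'd': node 18→15 ·f
i=19 'b': node 15→22
i=20 'b': node 22→23
i=21 'c': node 23→24
i=22 'b': node 24→2 ·f
i=23 'b': node 2→18 ·f
i=24 'b': node 18→18 ·f

Result: [[2,0],[2,6],[9,1],[11,6],[16,0],[16,6]]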